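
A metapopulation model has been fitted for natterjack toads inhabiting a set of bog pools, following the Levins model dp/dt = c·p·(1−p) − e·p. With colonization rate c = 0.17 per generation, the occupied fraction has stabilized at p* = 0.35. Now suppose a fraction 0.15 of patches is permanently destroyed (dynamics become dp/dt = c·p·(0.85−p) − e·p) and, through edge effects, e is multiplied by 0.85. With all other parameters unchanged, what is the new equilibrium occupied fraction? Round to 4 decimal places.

0.2975

Balance c(1−p*) = e gives e = 0.17×(1 − 0.35000) = 0.11050.
New p* = 0.85 − e/c = 0.85 − 0.09392/0.17000 = 0.29753.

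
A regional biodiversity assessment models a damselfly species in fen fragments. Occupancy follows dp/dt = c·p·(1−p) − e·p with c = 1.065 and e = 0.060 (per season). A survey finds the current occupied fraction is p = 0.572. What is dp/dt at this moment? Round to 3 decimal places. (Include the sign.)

Colonization term: c·p·(1−p) = 1.065×0.572×0.4280 = 0.26073.
Extinction term: e·p = 0.03432.
dp/dt = 0.26073 − 0.03432 = 0.22641.

0.226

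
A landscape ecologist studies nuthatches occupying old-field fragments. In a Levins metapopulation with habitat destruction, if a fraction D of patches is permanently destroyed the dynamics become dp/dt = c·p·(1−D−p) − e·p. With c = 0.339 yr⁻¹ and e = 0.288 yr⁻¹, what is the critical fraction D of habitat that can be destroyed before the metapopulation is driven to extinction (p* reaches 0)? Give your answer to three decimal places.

0.150

The nontrivial equilibrium is p* = (1−D) − e/c; extinction occurs when this hits zero.
So D_crit = 1 − e/c = 1 − 0.288/0.339 = 1 − 0.8496 = 0.1504.
This equals the undisturbed p*, a classic result of Lande's extension.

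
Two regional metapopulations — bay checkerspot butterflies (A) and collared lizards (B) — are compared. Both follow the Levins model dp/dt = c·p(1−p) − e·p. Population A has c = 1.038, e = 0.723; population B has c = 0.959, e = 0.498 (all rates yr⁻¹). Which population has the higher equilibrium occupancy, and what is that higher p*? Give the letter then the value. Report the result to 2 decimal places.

B, 0.48

A: p*_A = 1 − 0.723/1.038 = 0.3035.
B: p*_B = 1 − 0.498/0.959 = 0.4807.
B is higher at 0.4807.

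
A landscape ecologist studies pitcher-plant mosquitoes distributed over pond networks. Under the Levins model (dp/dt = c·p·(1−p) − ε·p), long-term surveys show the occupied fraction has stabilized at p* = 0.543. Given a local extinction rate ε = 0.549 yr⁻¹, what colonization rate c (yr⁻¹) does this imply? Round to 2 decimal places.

1.20

At equilibrium c(1−p*) = ε, so c = ε/(1−p*).
c = 0.549/(1 − 0.543) = 0.549/0.4570 = 1.2013.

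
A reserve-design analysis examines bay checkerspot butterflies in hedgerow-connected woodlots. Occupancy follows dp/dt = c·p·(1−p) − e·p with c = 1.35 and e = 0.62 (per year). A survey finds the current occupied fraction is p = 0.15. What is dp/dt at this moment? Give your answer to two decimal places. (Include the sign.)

Colonization term: c·p·(1−p) = 1.35×0.15×0.8500 = 0.17213.
Extinction term: e·p = 0.09300.
dp/dt = 0.17213 − 0.09300 = 0.07913.

0.08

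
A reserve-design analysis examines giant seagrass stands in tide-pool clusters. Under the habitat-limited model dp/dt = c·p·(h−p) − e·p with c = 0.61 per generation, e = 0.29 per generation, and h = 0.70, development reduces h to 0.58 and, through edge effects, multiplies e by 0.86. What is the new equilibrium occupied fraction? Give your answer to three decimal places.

Before: p* = h − e/c = 0.70 − 0.29/0.61 = 0.70 − 0.4754 = 0.2246.
After: c = 0.61, e = 0.2494, h = 0.58; p* = 0.58 − 0.2494/0.61 = 0.1711.

0.171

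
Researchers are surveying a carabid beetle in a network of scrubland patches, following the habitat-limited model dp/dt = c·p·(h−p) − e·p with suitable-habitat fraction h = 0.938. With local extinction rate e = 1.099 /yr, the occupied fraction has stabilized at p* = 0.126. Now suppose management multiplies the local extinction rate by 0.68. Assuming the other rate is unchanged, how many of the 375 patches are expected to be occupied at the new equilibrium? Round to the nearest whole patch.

145

Balance c(h−p*) = e gives c = e/(0.938 − 0.12600) = 1.099/0.81200 = 1.35345.
New p* = 0.938 − e/c = 0.938 − 0.74732/1.35345 = 0.38584.
Expected occupied = 375 × 0.38584 = 144.69 ≈ 145.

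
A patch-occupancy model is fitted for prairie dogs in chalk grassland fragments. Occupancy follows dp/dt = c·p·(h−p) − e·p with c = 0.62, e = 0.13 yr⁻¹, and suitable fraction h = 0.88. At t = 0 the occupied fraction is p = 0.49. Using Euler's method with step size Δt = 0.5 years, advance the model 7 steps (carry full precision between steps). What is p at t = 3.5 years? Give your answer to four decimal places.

0.6226

Update rule: p ← p + [c·p·(h−p) − e·p]·Δt with Δt = 0.5.
p: 0.49000 → 0.51739  (Δp = +0.02739)
p: 0.51739 → 0.54192  (Δp = +0.02453)
p: 0.54192 → 0.56349  (Δp = +0.02157)
p: 0.56349 → 0.58215  (Δp = +0.01866)
p: 0.58215 → 0.59806  (Δp = +0.01591)
p: 0.59806 → 0.61146  (Δp = +0.01340)
p: 0.61146 → 0.62262  (Δp = +0.01116)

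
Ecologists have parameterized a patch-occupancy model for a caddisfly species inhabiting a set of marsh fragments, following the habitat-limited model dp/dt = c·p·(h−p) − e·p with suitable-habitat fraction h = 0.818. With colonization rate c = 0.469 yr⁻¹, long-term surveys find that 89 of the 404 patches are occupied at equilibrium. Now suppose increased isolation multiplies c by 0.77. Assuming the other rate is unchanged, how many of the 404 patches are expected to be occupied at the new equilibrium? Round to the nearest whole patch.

17

Observed p* = 89/404 = 0.22030.
Balance c(h−p*) = e gives e = 0.469×(0.818 − 0.22030) = 0.28032.
New p* = 0.818 − e/c = 0.818 − 0.28032/0.36113 = 0.04177.
Expected occupied = 404 × 0.04177 = 16.88 ≈ 17.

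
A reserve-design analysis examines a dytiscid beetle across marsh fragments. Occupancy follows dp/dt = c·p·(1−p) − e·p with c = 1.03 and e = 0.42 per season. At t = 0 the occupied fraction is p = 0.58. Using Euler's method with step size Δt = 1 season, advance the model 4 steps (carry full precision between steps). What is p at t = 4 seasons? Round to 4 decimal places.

0.5919

Update rule: p ← p + [c·p·(1−p) − e·p]·Δt with Δt = 1.
step 1: Δp = +0.00731, p = 0.58731
step 2: Δp = +0.00298, p = 0.59029
step 3: Δp = +0.00118, p = 0.59147
step 4: Δp = +0.00046, p = 0.59193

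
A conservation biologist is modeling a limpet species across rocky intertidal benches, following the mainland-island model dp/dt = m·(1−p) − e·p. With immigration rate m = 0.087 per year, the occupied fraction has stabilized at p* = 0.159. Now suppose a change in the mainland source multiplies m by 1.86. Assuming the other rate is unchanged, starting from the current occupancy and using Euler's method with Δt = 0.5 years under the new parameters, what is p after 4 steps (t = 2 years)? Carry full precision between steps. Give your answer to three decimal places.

0.237

Balance m(1−p*) = e·p* gives e = m(1−p*)/p* = 0.087×0.84100/0.15900 = 0.46017.
Starting from p₀ = 0.15900; update p ← p + (dp/dt)·Δt with the new parameters.
p: 0.15900 → 0.19046  (Δp = +0.03146)
p: 0.19046 → 0.21214  (Δp = +0.02168)
p: 0.21214 → 0.22707  (Δp = +0.01494)
p: 0.22707 → 0.23737  (Δp = +0.01029)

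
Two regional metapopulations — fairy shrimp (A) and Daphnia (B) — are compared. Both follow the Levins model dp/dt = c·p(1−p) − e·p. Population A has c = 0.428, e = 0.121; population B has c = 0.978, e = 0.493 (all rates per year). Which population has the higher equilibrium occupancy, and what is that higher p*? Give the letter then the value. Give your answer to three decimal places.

A: p*_A = 1 − 0.121/0.428 = 0.7173.
B: p*_B = 1 − 0.493/0.978 = 0.4959.
A is higher at 0.7173.

A, 0.717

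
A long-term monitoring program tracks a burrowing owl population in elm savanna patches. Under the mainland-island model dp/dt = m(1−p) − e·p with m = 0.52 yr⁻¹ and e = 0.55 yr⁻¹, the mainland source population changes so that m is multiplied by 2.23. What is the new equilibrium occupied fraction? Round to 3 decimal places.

0.678

Before: p* = 0.52/(0.52+0.55) = 0.4860.
After: m = 1.1596, e = 0.55; p* = 1.1596/1.7096 = 0.6783.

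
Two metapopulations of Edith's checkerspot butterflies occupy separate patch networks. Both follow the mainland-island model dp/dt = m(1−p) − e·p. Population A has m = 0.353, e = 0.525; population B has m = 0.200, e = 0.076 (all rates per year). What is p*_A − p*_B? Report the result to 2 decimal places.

A: p*_A = m/(m+e) = 0.353/0.8780 = 0.4021.
B: p*_B = 0.200/0.2760 = 0.7246.
p*_A − p*_B = 0.4021 − 0.7246 = -0.3226.

-0.32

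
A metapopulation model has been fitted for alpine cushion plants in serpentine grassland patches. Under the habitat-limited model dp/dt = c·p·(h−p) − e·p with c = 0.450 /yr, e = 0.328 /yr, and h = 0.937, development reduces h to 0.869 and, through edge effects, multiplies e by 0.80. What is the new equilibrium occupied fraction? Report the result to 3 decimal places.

Before: p* = h − e/c = 0.937 − 0.328/0.450 = 0.937 − 0.7289 = 0.2081.
After: c = 0.45, e = 0.2624, h = 0.869; p* = 0.869 − 0.2624/0.45 = 0.2859.

0.286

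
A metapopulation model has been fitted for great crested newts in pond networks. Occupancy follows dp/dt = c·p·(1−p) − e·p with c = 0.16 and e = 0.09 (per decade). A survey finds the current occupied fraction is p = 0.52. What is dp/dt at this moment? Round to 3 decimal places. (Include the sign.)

-0.007

Colonization term: c·p·(1−p) = 0.16×0.52×0.4800 = 0.03994.
Extinction term: e·p = 0.04680.
dp/dt = 0.03994 − 0.04680 = -0.00686.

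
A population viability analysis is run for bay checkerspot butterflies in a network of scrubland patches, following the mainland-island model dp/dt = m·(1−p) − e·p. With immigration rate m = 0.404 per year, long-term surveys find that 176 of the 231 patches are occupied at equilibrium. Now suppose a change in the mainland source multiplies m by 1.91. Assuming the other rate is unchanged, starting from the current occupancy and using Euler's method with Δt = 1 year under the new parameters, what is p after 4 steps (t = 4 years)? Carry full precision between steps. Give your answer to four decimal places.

0.8594

Observed p* = 176/231 = 0.76190.
Balance m(1−p*) = e·p* gives e = m(1−p*)/p* = 0.404×0.23810/0.76190 = 0.12625.
Starting from p₀ = 0.76190; update p ← p + (dp/dt)·Δt with the new parameters.
step 1: Δp = +0.08753, p = 0.84944
step 2: Δp = +0.00894, p = 0.85838
step 3: Δp = +0.00091, p = 0.85929
step 4: Δp = +0.00009, p = 0.85938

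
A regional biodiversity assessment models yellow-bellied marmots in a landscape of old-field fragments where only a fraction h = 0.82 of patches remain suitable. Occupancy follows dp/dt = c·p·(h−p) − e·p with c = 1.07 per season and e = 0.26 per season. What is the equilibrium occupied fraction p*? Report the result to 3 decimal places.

0.577

Setting dp/dt = 0 and dividing by p* gives c·(h−p*) = e.
So p* = h − e/c = 0.82 − 0.26/1.07 = 0.82 − 0.2430 = 0.5770.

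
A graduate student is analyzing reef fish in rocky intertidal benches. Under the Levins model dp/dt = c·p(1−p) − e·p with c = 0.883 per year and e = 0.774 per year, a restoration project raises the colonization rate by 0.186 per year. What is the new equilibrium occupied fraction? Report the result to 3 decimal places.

0.276

Before: p* = 1 − 0.774/0.883 = 0.1234.
After the change, c = 1.069, e = 0.774, so p* = 1 − 0.774/1.069 = 0.2760.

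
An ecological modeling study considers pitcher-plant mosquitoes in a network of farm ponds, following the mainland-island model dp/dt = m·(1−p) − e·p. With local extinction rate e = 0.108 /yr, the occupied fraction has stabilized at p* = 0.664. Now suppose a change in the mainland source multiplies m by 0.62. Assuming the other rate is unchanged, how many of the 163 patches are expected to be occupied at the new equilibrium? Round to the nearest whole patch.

Balance m(1−p*) = e·p* gives m = e·p*/(1−p*) = 0.108×0.66400/0.33600 = 0.21343.
New p* = m/(m+e) = 0.13233/(0.13233+0.10800) = 0.55062.
Expected occupied = 163 × 0.55062 = 89.75 ≈ 90.

90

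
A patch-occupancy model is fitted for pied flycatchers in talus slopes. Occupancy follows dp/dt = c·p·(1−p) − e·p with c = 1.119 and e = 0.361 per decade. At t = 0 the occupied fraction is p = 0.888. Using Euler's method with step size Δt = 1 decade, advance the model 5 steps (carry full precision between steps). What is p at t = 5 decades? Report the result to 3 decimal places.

0.677

Update rule: p ← p + [c·p·(1−p) − e·p]·Δt with Δt = 1.
p: 0.88800 → 0.67872  (Δp = -0.20928)
p: 0.67872 → 0.67771  (Δp = -0.00101)
p: 0.67771 → 0.67747  (Δp = -0.00024)
p: 0.67747 → 0.67741  (Δp = -0.00006)
p: 0.67741 → 0.67740  (Δp = -0.00001)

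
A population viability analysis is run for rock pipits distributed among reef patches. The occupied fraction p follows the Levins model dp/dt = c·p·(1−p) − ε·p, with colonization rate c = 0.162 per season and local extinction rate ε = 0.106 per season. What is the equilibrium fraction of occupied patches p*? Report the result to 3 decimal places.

Setting dp/dt = 0 and dividing through by p* gives c·(1−p*) = ε.
So p* = 1 − ε/c = 1 − 0.106/0.162 = 1 − 0.6543 = 0.3457.

0.346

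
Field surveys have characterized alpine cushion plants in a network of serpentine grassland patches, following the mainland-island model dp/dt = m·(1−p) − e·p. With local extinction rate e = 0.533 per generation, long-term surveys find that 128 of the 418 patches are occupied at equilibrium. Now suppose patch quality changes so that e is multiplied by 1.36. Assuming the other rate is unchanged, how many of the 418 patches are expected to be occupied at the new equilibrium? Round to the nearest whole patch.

102

Observed p* = 128/418 = 0.30622.
Balance m(1−p*) = e·p* gives m = e·p*/(1−p*) = 0.533×0.30622/0.69378 = 0.23526.
New p* = m/(m+e) = 0.23526/(0.23526+0.72488) = 0.24503.
Expected occupied = 418 × 0.24503 = 102.42 ≈ 102.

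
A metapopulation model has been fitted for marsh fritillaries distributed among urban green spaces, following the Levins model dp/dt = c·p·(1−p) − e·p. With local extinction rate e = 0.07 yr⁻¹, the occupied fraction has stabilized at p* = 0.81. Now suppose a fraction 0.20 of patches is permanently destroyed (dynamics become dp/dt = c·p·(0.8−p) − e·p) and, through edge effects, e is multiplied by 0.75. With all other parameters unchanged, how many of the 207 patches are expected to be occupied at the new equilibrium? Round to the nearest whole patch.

Balance c(1−p*) = e gives c = e/(1 − 0.81000) = 0.07/0.19000 = 0.36842.
New p* = 0.8 − e/c = 0.8 − 0.05250/0.36842 = 0.65750.
Expected occupied = 207 × 0.65750 = 136.10 ≈ 136.

136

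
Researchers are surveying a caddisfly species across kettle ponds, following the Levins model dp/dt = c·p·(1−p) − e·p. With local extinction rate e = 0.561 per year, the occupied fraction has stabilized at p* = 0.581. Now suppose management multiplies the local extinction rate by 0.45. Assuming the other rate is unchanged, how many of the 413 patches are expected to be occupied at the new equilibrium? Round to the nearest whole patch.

Balance c(1−p*) = e gives c = e/(1 − 0.58100) = 0.561/0.41900 = 1.33890.
New p* = 1 − e/c = 1 − 0.25245/1.33890 = 0.81145.
Expected occupied = 413 × 0.81145 = 335.13 ≈ 335.

335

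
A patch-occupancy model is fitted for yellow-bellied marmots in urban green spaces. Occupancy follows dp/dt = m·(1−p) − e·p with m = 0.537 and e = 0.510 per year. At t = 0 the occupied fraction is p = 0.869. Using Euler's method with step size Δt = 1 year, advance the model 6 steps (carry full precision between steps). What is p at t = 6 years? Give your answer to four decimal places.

Update rule: p ← p + [m·(1−p) − e·p]·Δt with Δt = 1.
p: 0.86900 → 0.49616  (Δp = -0.37284)
p: 0.49616 → 0.51368  (Δp = +0.01752)
p: 0.51368 → 0.51286  (Δp = -0.00082)
p: 0.51286 → 0.51290  (Δp = +0.00004)
p: 0.51290 → 0.51289  (Δp = -0.00000)
p: 0.51289 → 0.51289  (Δp = +0.00000)

0.5129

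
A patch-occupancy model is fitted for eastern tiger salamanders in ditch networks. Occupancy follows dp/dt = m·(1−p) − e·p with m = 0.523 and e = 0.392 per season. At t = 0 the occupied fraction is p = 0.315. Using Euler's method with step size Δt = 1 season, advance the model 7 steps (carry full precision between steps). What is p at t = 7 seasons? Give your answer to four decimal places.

Update rule: p ← p + [m·(1−p) − e·p]·Δt with Δt = 1.
p: 0.31500 → 0.54978  (Δp = +0.23478)
p: 0.54978 → 0.56973  (Δp = +0.01996)
p: 0.56973 → 0.57143  (Δp = +0.00170)
p: 0.57143 → 0.57157  (Δp = +0.00014)
p: 0.57157 → 0.57158  (Δp = +0.00001)
p: 0.57158 → 0.57158  (Δp = +0.00000)
p: 0.57158 → 0.57158  (Δp = +0.00000)

0.5716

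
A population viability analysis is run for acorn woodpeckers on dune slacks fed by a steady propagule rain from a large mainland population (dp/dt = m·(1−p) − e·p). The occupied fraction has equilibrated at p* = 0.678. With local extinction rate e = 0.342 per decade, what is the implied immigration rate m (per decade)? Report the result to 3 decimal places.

0.720

At equilibrium m(1−p*) = e·p*, so m = e·p*/(1−p*).
m = 0.342 × 0.678 / 0.3220 = 0.2319/0.3220 = 0.7201.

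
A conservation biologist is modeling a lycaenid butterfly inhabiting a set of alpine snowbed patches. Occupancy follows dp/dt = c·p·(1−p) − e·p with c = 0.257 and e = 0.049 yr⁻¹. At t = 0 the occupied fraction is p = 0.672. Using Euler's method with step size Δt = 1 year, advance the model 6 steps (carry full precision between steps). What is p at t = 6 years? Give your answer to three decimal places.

0.769

Update rule: p ← p + [c·p·(1−p) − e·p]·Δt with Δt = 1.
p: 0.67200 → 0.69572  (Δp = +0.02372)
p: 0.69572 → 0.71603  (Δp = +0.02032)
p: 0.71603 → 0.73320  (Δp = +0.01717)
p: 0.73320 → 0.74755  (Δp = +0.01435)
p: 0.74755 → 0.75942  (Δp = +0.01187)
p: 0.75942 → 0.76916  (Δp = +0.00974)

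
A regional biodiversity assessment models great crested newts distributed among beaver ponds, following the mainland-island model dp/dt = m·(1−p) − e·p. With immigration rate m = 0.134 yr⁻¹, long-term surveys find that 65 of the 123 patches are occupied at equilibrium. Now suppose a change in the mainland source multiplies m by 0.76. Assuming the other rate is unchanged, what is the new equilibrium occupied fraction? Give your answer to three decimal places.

Observed p* = 65/123 = 0.52846.
Balance m(1−p*) = e·p* gives e = m(1−p*)/p* = 0.134×0.47154/0.52846 = 0.11957.
New p* = m/(m+e) = 0.10184/(0.10184+0.11957) = 0.45996.

0.460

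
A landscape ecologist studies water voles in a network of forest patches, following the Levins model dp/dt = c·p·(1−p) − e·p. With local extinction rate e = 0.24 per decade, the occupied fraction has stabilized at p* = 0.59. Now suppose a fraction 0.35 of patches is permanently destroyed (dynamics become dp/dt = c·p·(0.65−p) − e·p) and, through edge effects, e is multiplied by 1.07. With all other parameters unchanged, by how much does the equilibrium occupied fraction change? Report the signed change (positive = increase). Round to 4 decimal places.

Balance c(1−p*) = e gives c = e/(1 − 0.59000) = 0.24/0.41000 = 0.58537.
New p* = 0.65 − e/c = 0.65 − 0.25680/0.58537 = 0.21130.
Δp* = 0.21130 − 0.59000 = -0.37870.

-0.3787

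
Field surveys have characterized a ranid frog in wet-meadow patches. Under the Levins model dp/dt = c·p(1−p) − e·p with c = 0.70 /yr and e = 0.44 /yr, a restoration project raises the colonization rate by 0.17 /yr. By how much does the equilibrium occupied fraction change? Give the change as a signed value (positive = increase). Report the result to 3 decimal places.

0.123

Before: p* = 1 − 0.44/0.70 = 0.3714.
After the change, c = 0.87, e = 0.44, so p* = 1 − 0.44/0.87 = 0.4943.
Δp* = 0.4943 − 0.3714 = +0.1228.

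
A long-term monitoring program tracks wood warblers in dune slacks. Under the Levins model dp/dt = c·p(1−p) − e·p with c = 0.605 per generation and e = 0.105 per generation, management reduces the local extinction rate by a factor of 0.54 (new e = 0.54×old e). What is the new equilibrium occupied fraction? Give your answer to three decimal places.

0.906

Before: p* = 1 − 0.105/0.605 = 0.8264.
After the change, c = 0.605, e = 0.0567, so p* = 1 − 0.0567/0.605 = 0.9063.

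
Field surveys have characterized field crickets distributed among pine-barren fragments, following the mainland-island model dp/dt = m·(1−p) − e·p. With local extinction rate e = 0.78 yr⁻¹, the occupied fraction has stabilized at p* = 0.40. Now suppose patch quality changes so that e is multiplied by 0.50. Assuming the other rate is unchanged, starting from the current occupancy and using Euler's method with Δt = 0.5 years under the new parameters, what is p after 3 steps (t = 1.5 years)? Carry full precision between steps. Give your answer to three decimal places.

0.544

Balance m(1−p*) = e·p* gives m = e·p*/(1−p*) = 0.78×0.40000/0.60000 = 0.52000.
Starting from p₀ = 0.40000; update p ← p + (dp/dt)·Δt with the new parameters.
p: 0.40000 → 0.47800  (Δp = +0.07800)
p: 0.47800 → 0.52051  (Δp = +0.04251)
p: 0.52051 → 0.54368  (Δp = +0.02317)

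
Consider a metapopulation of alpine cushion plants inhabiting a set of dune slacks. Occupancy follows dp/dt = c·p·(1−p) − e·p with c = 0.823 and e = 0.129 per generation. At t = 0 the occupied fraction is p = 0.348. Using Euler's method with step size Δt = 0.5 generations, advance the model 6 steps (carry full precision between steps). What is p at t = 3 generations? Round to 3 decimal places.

Update rule: p ← p + [c·p·(1−p) − e·p]·Δt with Δt = 0.5.
step 1: Δp = +0.07092, p = 0.41892
step 2: Δp = +0.07315, p = 0.49207
step 3: Δp = +0.07111, p = 0.56318
step 4: Δp = +0.06491, p = 0.62809
step 5: Δp = +0.05561, p = 0.68370
step 6: Δp = +0.04489, p = 0.72859

0.729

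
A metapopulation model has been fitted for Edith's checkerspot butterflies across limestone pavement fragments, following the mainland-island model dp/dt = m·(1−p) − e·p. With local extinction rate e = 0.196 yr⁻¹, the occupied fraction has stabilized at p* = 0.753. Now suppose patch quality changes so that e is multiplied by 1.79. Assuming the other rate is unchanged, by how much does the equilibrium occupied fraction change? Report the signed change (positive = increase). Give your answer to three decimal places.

-0.123

Balance m(1−p*) = e·p* gives m = e·p*/(1−p*) = 0.196×0.75300/0.24700 = 0.59752.
New p* = m/(m+e) = 0.59752/(0.59752+0.35084) = 0.63006.
Δp* = 0.63006 − 0.75300 = -0.12294.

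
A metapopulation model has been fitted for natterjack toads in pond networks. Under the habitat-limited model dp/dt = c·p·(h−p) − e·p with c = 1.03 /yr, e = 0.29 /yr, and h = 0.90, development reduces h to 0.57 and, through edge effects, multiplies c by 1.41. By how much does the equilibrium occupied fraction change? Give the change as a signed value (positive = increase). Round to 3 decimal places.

-0.248

Before: p* = h − e/c = 0.90 − 0.29/1.03 = 0.90 − 0.2816 = 0.6184.
After: c = 1.4523, e = 0.29, h = 0.57; p* = 0.57 − 0.29/1.4523 = 0.3703.
Δp* = 0.3703 − 0.6184 = -0.2481.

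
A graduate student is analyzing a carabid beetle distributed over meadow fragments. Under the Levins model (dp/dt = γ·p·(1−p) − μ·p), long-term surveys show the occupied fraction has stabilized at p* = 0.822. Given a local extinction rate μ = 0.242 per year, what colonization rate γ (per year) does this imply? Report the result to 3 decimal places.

1.360

At equilibrium γ(1−p*) = μ, so γ = μ/(1−p*).
γ = 0.242/(1 − 0.822) = 0.242/0.1780 = 1.3596.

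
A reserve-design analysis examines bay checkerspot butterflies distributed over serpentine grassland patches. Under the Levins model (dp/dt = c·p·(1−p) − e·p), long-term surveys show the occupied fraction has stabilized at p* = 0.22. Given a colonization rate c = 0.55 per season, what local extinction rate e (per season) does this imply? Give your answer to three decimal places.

At equilibrium c(1−p*) = e.
e = 0.55 × (1 − 0.22) = 0.55 × 0.7800 = 0.4290.

0.429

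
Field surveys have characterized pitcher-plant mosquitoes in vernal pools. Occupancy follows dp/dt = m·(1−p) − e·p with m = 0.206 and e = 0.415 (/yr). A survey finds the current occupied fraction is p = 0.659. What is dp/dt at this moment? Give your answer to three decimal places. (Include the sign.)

-0.203

Colonization term: m·(1−p) = 0.206×0.3410 = 0.07025.
Extinction term: e·p = 0.27348.
dp/dt = 0.07025 − 0.27348 = -0.20324.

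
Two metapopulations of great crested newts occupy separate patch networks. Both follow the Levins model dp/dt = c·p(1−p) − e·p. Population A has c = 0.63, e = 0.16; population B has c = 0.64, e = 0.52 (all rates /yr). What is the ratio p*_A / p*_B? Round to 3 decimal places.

3.979

A: p*_A = 1 − 0.16/0.63 = 0.7460.
B: p*_B = 1 − 0.52/0.64 = 0.1875.
p*_A / p*_B = 0.7460/0.1875 = 3.9788.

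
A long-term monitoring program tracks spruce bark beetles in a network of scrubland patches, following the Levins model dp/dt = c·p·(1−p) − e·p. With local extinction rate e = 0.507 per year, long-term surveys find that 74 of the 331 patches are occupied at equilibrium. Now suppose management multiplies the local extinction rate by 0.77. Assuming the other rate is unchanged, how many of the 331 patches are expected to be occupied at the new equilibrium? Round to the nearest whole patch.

133

Observed p* = 74/331 = 0.22356.
Balance c(1−p*) = e gives c = e/(1 − 0.22356) = 0.507/0.77644 = 0.65298.
New p* = 1 − e/c = 1 − 0.39039/0.65298 = 0.40214.
Expected occupied = 331 × 0.40214 = 133.11 ≈ 133.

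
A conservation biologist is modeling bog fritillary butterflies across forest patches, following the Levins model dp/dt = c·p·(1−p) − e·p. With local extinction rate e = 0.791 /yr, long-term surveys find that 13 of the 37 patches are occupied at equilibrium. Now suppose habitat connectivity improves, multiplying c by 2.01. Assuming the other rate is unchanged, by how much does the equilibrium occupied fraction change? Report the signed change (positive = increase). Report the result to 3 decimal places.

0.326

Observed p* = 13/37 = 0.35135.
Balance c(1−p*) = e gives c = e/(1 − 0.35135) = 0.791/0.64865 = 1.21946.
New p* = 1 − e/c = 1 − 0.79100/2.45111 = 0.67729.
Δp* = 0.67729 − 0.35135 = +0.32594.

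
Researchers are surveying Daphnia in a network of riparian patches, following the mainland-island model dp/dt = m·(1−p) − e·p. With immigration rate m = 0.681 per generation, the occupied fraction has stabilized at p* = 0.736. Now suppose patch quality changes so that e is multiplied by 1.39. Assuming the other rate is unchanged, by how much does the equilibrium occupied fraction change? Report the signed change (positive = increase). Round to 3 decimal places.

-0.069

Balance m(1−p*) = e·p* gives e = m(1−p*)/p* = 0.681×0.26400/0.73600 = 0.24427.
New p* = m/(m+e) = 0.68100/(0.68100+0.33954) = 0.66729.
Δp* = 0.66729 − 0.73600 = -0.06871.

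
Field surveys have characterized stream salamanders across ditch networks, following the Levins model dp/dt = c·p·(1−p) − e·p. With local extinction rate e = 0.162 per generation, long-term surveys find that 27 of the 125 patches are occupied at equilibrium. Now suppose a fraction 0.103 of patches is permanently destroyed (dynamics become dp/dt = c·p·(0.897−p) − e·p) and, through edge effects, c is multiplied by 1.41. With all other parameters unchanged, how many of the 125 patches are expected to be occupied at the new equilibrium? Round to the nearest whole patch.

Observed p* = 27/125 = 0.21600.
Balance c(1−p*) = e gives c = e/(1 − 0.21600) = 0.162/0.78400 = 0.20663.
New p* = 0.897 − e/c = 0.897 − 0.16200/0.29135 = 0.34097.
Expected occupied = 125 × 0.34097 = 42.62 ≈ 43.

43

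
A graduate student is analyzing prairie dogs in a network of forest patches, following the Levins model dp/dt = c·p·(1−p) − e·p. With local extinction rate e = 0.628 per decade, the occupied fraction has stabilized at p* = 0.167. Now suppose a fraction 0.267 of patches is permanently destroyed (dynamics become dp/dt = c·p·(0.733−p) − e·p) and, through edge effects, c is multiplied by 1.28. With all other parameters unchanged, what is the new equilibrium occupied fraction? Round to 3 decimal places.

Balance c(1−p*) = e gives c = e/(1 − 0.16700) = 0.628/0.83300 = 0.75390.
New p* = 0.733 − e/c = 0.733 − 0.62800/0.96499 = 0.08222.

0.082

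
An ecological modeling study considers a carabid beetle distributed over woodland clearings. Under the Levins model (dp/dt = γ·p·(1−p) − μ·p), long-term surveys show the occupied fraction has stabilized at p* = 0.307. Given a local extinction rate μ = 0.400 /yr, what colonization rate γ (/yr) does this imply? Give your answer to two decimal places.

0.58

At equilibrium γ(1−p*) = μ, so γ = μ/(1−p*).
γ = 0.400/(1 − 0.307) = 0.400/0.6930 = 0.5772.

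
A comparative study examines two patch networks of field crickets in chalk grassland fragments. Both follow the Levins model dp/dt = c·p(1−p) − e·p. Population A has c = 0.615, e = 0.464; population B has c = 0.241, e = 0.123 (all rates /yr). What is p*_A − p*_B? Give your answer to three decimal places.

A: p*_A = 1 − 0.464/0.615 = 0.2455.
B: p*_B = 1 − 0.123/0.241 = 0.4896.
p*_A − p*_B = 0.2455 − 0.4896 = -0.2441.

-0.244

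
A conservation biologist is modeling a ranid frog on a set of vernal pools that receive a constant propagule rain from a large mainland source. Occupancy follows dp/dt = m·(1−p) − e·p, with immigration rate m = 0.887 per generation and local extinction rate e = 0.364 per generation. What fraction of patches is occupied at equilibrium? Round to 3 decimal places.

0.709

Setting dp/dt = 0: m − m·p* = e·p*, so m = (m+e)·p*.
p* = m/(m+e) = 0.887/(0.887+0.364) = 0.887/1.2510 = 0.7090.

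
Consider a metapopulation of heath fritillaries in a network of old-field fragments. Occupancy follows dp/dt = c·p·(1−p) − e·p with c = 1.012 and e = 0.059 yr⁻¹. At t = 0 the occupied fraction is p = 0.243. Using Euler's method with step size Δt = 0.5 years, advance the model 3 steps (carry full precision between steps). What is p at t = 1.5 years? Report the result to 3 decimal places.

0.542

Update rule: p ← p + [c·p·(1−p) − e·p]·Δt with Δt = 0.5.
step 1: Δp = +0.08591, p = 0.32891
step 2: Δp = +0.10199, p = 0.43090
step 3: Δp = +0.11137, p = 0.54227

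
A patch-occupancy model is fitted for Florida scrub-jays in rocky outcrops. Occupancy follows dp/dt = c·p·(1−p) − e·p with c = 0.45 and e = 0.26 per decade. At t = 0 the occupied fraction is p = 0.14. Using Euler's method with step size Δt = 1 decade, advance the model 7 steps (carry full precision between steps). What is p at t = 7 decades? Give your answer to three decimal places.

Update rule: p ← p + [c·p·(1−p) − e·p]·Δt with Δt = 1.
p: 0.14000 → 0.15778  (Δp = +0.01778)
p: 0.15778 → 0.17656  (Δp = +0.01878)
p: 0.17656 → 0.19607  (Δp = +0.01952)
p: 0.19607 → 0.21603  (Δp = +0.01995)
p: 0.21603 → 0.23607  (Δp = +0.02004)
p: 0.23607 → 0.25585  (Δp = +0.01978)
p: 0.25585 → 0.27500  (Δp = +0.01915)

0.275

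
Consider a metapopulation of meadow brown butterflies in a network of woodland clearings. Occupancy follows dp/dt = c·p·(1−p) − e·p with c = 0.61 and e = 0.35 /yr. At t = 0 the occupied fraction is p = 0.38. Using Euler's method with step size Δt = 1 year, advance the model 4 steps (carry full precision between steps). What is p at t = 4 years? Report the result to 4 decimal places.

0.4108

Update rule: p ← p + [c·p·(1−p) − e·p]·Δt with Δt = 1.
t = 1: p = 0.38000 + (+0.01072) = 0.39072
t = 2: p = 0.39072 + (+0.00846) = 0.39918
t = 3: p = 0.39918 + (+0.00659) = 0.40577
t = 4: p = 0.40577 + (+0.00506) = 0.41083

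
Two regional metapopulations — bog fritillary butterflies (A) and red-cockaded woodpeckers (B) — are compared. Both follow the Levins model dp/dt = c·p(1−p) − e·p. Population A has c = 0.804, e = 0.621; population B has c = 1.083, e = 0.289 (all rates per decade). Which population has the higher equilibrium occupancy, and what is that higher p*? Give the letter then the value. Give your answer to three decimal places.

A: p*_A = 1 − 0.621/0.804 = 0.2276.
B: p*_B = 1 − 0.289/1.083 = 0.7331.
B is higher at 0.7331.

B, 0.733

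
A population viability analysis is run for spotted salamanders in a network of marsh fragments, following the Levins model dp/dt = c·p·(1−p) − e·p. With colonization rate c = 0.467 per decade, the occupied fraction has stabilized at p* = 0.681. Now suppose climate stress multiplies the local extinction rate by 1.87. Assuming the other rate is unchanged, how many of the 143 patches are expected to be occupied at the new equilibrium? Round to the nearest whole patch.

Balance c(1−p*) = e gives e = 0.467×(1 − 0.68100) = 0.14897.
New p* = 1 − e/c = 1 − 0.27857/0.46700 = 0.40349.
Expected occupied = 143 × 0.40349 = 57.70 ≈ 58.

58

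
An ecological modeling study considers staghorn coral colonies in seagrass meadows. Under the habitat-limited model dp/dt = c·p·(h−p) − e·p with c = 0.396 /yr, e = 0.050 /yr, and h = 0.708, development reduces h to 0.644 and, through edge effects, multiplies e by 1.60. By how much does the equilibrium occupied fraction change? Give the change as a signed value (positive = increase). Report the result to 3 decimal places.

-0.140

Before: p* = h − e/c = 0.708 − 0.050/0.396 = 0.708 − 0.1263 = 0.5817.
After: c = 0.396, e = 0.08, h = 0.644; p* = 0.644 − 0.08/0.396 = 0.4420.
Δp* = 0.4420 − 0.5817 = -0.1398.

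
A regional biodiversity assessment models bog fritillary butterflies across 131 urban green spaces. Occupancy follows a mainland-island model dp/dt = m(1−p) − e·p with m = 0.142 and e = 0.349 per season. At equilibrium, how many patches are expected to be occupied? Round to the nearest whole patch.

38

p* = m/(m+e) = 0.142/0.4910 = 0.2892.
Expected occupied patches = N × p* = 131 × 0.2892 = 37.89 ≈ 38.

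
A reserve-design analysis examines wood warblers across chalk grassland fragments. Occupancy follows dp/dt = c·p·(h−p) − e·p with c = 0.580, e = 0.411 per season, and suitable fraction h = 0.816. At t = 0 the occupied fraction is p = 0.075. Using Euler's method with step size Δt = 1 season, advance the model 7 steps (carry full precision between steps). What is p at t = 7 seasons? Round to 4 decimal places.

Update rule: p ← p + [c·p·(h−p) − e·p]·Δt with Δt = 1.
  1  |  dp/dt·Δt = +0.001409  |  p_1 = 0.076408
  2  |  dp/dt·Δt = +0.001373  |  p_2 = 0.077781
  3  |  dp/dt·Δt = +0.001335  |  p_3 = 0.079116
  4  |  dp/dt·Δt = +0.001297  |  p_4 = 0.080413
  5  |  dp/dt·Δt = +0.001258  |  p_5 = 0.081671
  6  |  dp/dt·Δt = +0.001218  |  p_6 = 0.082889
  7  |  dp/dt·Δt = +0.001177  |  p_7 = 0.084066

0.0841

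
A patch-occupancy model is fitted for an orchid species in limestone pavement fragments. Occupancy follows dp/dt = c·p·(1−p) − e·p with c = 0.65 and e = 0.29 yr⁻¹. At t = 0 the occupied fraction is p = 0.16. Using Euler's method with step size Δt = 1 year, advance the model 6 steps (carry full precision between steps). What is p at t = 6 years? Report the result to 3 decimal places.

0.434

Update rule: p ← p + [c·p·(1−p) − e·p]·Δt with Δt = 1.
step 1: Δp = +0.04096, p = 0.20096
step 2: Δp = +0.04610, p = 0.24706
step 3: Δp = +0.04927, p = 0.29632
step 4: Δp = +0.04960, p = 0.34592
step 5: Δp = +0.04675, p = 0.39267
step 6: Δp = +0.04114, p = 0.43381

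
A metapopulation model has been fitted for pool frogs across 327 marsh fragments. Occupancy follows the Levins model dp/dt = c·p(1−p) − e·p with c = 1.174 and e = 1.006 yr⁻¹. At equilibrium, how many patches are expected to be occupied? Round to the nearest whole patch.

47

p* = 1 − e/c = 1 − 1.006/1.174 = 0.1431.
Expected occupied patches = N × p* = 327 × 0.1431 = 46.79 ≈ 47.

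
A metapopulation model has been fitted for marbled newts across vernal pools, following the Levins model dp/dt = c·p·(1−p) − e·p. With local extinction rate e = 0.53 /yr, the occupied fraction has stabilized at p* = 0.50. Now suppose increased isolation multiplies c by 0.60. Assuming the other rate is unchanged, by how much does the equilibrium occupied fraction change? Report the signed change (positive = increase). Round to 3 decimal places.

-0.333

Balance c(1−p*) = e gives c = e/(1 − 0.50000) = 0.53/0.50000 = 1.06000.
New p* = 1 − e/c = 1 − 0.53000/0.63600 = 0.16667.
Δp* = 0.16667 − 0.50000 = -0.33333.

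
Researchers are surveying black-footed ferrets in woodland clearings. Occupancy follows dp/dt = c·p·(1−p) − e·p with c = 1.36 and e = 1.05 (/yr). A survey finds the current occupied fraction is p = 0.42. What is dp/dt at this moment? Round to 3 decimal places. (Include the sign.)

-0.110

Colonization term: c·p·(1−p) = 1.36×0.42×0.5800 = 0.33130.
Extinction term: e·p = 0.44100.
dp/dt = 0.33130 − 0.44100 = -0.10970.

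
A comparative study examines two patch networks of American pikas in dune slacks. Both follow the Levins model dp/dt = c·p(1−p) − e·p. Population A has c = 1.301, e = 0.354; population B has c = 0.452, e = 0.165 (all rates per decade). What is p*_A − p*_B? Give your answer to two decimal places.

A: p*_A = 1 − 0.354/1.301 = 0.7279.
B: p*_B = 1 − 0.165/0.452 = 0.6350.
p*_A − p*_B = 0.7279 − 0.6350 = 0.0929.

0.09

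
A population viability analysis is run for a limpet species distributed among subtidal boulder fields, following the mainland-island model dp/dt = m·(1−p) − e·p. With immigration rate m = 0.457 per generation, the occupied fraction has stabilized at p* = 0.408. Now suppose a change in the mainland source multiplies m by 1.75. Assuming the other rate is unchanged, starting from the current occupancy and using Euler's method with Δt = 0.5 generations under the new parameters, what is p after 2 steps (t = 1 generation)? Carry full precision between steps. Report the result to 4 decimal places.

0.5367

Balance m(1−p*) = e·p* gives e = m(1−p*)/p* = 0.457×0.59200/0.40800 = 0.66310.
Starting from p₀ = 0.40800; update p ← p + (dp/dt)·Δt with the new parameters.
p: 0.40800 → 0.50945  (Δp = +0.10145)
p: 0.50945 → 0.53670  (Δp = +0.02725)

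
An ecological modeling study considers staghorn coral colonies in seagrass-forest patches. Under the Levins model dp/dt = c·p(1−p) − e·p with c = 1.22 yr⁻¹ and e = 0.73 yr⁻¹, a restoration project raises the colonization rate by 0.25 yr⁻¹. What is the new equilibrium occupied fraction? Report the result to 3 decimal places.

Before: p* = 1 − 0.73/1.22 = 0.4016.
After the change, c = 1.47, e = 0.73, so p* = 1 − 0.73/1.47 = 0.5034.

0.503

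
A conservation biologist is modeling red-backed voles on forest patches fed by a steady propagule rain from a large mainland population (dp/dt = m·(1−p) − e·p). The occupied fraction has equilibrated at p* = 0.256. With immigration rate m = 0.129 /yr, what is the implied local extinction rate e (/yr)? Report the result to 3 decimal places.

0.375

At equilibrium m(1−p*) = e·p*, so e = m(1−p*)/p*.
e = 0.129 × 0.7440 / 0.256 = 0.3749.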